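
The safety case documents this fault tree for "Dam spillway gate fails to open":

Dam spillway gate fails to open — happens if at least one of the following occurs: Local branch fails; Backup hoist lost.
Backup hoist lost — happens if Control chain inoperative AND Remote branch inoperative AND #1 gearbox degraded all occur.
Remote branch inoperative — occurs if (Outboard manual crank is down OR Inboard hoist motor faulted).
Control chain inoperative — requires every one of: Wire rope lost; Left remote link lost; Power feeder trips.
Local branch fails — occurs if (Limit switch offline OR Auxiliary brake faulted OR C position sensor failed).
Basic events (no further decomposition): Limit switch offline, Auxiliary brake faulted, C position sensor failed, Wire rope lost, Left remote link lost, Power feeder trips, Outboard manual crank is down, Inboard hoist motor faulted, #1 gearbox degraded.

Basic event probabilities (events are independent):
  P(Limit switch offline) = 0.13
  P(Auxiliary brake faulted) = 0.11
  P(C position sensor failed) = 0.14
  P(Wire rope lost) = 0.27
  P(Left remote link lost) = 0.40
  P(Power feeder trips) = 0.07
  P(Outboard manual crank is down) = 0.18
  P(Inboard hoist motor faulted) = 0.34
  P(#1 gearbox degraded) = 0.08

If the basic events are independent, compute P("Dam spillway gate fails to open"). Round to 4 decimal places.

0.3343

P(Local branch fails) [OR] = 1 − (1−0.13) × (1−0.11) × (1−0.14) = 0.334102
P(Control chain inoperative) [AND] = 0.27 × 0.40 × 0.07 = 0.007560
P(Remote branch inoperative) [OR] = 1 − (1−0.18) × (1−0.34) = 0.458800
P(Backup hoist lost) [AND] = 0.007560 × 0.458800 × 0.08 = 0.000277
P(Dam spillway gate fails to open) [OR] = 1 − (1−0.334102) × (1−0.000277) = 0.334286
Rounded to 4 decimal places: P(Dam spillway gate fails to open) ≈ 0.3343.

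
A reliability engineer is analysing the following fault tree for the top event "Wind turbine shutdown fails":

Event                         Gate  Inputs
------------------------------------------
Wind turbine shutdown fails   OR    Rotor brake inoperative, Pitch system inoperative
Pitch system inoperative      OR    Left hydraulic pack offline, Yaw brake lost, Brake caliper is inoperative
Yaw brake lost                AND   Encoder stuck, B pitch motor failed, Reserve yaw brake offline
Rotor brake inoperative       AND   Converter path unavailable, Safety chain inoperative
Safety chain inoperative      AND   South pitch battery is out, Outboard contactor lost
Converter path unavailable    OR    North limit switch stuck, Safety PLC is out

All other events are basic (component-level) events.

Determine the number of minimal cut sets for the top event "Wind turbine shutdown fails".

5

Converter path unavailable [OR]: union of children's cut sets → 2 cut set(s).
Safety chain inoperative [AND]: one cut set from each child combined → 1 × 1 = 1 cut set(s).
Rotor brake inoperative [AND]: one cut set from each child combined → 2 × 1 = 2 cut set(s).
Yaw brake lost [AND]: one cut set from each child combined → 1 × 1 × 1 = 1 cut set(s).
Pitch system inoperative [OR]: union of children's cut sets → 3 cut set(s).
Wind turbine shutdown fails [OR]: union of children's cut sets → 5 cut set(s).
Minimal cut sets: {North limit switch stuck, Outboard contactor lost, South pitch battery is out}; {Outboard contactor lost, Safety PLC is out, South pitch battery is out}; {Left hydraulic pack offline}; {B pitch motor failed, Encoder stuck, Reserve yaw brake offline}; {Brake caliper is inoperative}.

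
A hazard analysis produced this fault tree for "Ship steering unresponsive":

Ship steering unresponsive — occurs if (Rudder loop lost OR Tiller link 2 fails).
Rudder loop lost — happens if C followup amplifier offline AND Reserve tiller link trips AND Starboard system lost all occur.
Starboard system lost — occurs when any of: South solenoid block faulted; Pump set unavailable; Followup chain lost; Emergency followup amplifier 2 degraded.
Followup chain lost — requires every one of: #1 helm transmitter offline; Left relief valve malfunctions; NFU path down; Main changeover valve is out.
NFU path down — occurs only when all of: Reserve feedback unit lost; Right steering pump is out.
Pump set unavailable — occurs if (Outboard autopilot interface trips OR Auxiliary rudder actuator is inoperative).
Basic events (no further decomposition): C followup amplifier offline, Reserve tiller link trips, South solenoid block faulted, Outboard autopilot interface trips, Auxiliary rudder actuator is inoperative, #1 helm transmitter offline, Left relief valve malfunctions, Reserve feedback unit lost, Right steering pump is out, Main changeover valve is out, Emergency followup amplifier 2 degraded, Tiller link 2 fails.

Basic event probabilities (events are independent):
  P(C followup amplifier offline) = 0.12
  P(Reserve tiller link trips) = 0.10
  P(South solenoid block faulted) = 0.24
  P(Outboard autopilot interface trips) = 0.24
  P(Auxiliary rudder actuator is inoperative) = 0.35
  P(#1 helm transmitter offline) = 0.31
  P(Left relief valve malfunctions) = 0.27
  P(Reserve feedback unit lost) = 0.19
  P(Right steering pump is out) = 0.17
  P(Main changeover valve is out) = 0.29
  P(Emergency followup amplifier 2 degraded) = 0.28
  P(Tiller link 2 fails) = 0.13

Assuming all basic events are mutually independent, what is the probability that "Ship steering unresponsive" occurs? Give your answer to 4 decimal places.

P(Pump set unavailable) [OR] = 1 − (1−0.24) × (1−0.35) = 0.506000
P(NFU path down) [AND] = 0.19 × 0.17 = 0.032300
P(Followup chain lost) [AND] = 0.31 × 0.27 × 0.032300 × 0.29 = 0.000784
P(Starboard system lost) [OR] = 1 − (1−0.24) × (1−0.506000) × (1−0.000784) × (1−0.28) = 0.729895
P(Rudder loop lost) [AND] = 0.12 × 0.10 × 0.729895 = 0.008759
P(Ship steering unresponsive) [OR] = 1 − (1−0.008759) × (1−0.13) = 0.137620
Rounded to 4 decimal places: P(Ship steering unresponsive) ≈ 0.1376.

0.1376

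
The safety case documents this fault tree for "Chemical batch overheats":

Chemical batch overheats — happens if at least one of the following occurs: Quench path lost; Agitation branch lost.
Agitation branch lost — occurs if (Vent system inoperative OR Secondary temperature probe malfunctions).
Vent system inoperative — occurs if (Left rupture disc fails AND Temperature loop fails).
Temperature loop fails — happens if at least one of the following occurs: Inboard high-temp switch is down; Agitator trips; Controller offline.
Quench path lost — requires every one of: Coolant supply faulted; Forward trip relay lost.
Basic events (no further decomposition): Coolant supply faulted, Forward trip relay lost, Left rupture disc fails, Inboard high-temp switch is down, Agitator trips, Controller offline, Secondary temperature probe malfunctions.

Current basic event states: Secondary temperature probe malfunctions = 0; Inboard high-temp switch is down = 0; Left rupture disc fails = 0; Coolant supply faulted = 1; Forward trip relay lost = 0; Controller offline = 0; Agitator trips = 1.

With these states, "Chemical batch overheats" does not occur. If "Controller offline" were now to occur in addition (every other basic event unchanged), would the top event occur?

Counterfactual: set "Controller offline" to occurred.
Quench path lost [AND]: Coolant supply faulted=occurs, Forward trip relay lost=not → not all inputs occur → does not occur.
Temperature loop fails [OR]: Inboard high-temp switch is down=not, Agitator trips=occurs, Controller offline=occurs → at least one input occurs → occurs.
Vent system inoperative [AND]: Left rupture disc fails=not, Temperature loop fails=occurs → not all inputs occur → does not occur.
Agitation branch lost [OR]: Vent system inoperative=not, Secondary temperature probe malfunctions=not → no input occurs → does not occur.
Chemical batch overheats [OR]: Quench path lost=not, Agitation branch lost=not → no input occurs → does not occur.

No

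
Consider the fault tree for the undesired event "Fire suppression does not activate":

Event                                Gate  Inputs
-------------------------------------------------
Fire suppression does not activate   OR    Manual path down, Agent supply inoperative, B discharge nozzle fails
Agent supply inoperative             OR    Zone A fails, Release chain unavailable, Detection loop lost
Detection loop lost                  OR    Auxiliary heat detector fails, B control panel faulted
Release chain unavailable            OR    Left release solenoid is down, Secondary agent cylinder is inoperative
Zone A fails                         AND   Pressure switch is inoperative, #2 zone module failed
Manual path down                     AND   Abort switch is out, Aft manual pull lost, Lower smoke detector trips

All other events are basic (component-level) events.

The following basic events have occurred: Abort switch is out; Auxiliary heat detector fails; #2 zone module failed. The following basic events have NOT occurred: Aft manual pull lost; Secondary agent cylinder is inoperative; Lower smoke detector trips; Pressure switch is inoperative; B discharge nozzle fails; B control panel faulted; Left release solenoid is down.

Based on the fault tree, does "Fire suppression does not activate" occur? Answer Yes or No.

Yes

Manual path down [AND]: Abort switch is out=occurs, Aft manual pull lost=not, Lower smoke detector trips=not → not all inputs occur → does not occur.
Zone A fails [AND]: Pressure switch is inoperative=not, #2 zone module failed=occurs → not all inputs occur → does not occur.
Release chain unavailable [OR]: Left release solenoid is down=not, Secondary agent cylinder is inoperative=not → no input occurs → does not occur.
Detection loop lost [OR]: Auxiliary heat detector fails=occurs, B control panel faulted=not → at least one input occurs → occurs.
Agent supply inoperative [OR]: Zone A fails=not, Release chain unavailable=not, Detection loop lost=occurs → at least one input occurs → occurs.
Fire suppression does not activate [OR]: Manual path down=not, Agent supply inoperative=occurs, B discharge nozzle fails=not → at least one input occurs → occurs.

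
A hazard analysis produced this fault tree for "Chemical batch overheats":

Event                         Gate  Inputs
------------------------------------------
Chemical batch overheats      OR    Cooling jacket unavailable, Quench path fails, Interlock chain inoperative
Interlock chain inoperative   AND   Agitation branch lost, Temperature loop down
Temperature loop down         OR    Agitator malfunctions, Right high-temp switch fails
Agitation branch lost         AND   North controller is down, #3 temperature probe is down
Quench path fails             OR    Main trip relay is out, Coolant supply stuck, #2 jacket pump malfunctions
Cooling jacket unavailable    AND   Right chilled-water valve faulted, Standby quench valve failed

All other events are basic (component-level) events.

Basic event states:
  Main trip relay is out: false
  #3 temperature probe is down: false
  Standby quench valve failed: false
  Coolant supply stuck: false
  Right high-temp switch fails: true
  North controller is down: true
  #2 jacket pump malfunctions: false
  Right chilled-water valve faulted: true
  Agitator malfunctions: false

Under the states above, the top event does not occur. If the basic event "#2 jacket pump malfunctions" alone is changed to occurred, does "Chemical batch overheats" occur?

Counterfactual: set "#2 jacket pump malfunctions" to occurred.
Cooling jacket unavailable [AND]: Right chilled-water valve faulted=occurs, Standby quench valve failed=not → not all inputs occur → does not occur.
Quench path fails [OR]: Main trip relay is out=not, Coolant supply stuck=not, #2 jacket pump malfunctions=occurs → at least one input occurs → occurs.
Agitation branch lost [AND]: North controller is down=occurs, #3 temperature probe is down=not → not all inputs occur → does not occur.
Temperature loop down [OR]: Agitator malfunctions=not, Right high-temp switch fails=occurs → at least one input occurs → occurs.
Interlock chain inoperative [AND]: Agitation branch lost=not, Temperature loop down=occurs → not all inputs occur → does not occur.
Chemical batch overheats [OR]: Cooling jacket unavailable=not, Quench path fails=occurs, Interlock chain inoperative=not → at least one input occurs → occurs.

Yes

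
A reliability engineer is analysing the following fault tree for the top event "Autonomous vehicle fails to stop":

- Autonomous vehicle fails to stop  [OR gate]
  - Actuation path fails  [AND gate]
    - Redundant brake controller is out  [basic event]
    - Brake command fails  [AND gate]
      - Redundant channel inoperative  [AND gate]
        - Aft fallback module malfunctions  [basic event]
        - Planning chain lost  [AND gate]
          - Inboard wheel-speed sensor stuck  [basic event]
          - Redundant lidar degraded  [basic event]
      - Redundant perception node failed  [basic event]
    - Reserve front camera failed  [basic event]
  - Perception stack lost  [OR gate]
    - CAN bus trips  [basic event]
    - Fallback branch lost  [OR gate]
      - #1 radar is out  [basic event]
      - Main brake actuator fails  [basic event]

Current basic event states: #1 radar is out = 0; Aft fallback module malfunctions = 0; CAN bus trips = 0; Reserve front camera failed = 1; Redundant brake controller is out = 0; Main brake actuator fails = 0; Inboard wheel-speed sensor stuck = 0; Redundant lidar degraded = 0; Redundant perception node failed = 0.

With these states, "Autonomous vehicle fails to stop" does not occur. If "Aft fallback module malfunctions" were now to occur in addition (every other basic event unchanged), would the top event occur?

Counterfactual: set "Aft fallback module malfunctions" to occurred.
Planning chain lost [AND]: Inboard wheel-speed sensor stuck=not, Redundant lidar degraded=not → not all inputs occur → does not occur.
Redundant channel inoperative [AND]: Aft fallback module malfunctions=occurs, Planning chain lost=not → not all inputs occur → does not occur.
Brake command fails [AND]: Redundant channel inoperative=not, Redundant perception node failed=not → not all inputs occur → does not occur.
Actuation path fails [AND]: Redundant brake controller is out=not, Brake command fails=not, Reserve front camera failed=occurs → not all inputs occur → does not occur.
Fallback branch lost [OR]: #1 radar is out=not, Main brake actuator fails=not → no input occurs → does not occur.
Perception stack lost [OR]: CAN bus trips=not, Fallback branch lost=not → no input occurs → does not occur.
Autonomous vehicle fails to stop [OR]: Actuation path fails=not, Perception stack lost=not → no input occurs → does not occur.

No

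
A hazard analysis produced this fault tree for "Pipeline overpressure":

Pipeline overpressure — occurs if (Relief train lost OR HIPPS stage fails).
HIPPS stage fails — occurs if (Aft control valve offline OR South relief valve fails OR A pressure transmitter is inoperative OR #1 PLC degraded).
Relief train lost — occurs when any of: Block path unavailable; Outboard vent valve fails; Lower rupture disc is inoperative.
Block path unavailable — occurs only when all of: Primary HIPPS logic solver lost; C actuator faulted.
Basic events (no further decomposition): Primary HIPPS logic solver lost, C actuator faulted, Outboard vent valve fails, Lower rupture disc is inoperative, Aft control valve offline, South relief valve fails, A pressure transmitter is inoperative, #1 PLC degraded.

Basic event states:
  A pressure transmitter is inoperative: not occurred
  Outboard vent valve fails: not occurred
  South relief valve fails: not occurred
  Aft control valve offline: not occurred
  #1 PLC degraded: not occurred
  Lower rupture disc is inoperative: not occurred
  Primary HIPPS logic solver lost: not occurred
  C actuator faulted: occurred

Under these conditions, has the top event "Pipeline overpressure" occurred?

Block path unavailable [AND]: Primary HIPPS logic solver lost=not, C actuator faulted=occurs → not all inputs occur → does not occur.
Relief train lost [OR]: Block path unavailable=not, Outboard vent valve fails=not, Lower rupture disc is inoperative=not → no input occurs → does not occur.
HIPPS stage fails [OR]: Aft control valve offline=not, South relief valve fails=not, A pressure transmitter is inoperative=not, #1 PLC degraded=not → no input occurs → does not occur.
Pipeline overpressure [OR]: Relief train lost=not, HIPPS stage fails=not → no input occurs → does not occur.

No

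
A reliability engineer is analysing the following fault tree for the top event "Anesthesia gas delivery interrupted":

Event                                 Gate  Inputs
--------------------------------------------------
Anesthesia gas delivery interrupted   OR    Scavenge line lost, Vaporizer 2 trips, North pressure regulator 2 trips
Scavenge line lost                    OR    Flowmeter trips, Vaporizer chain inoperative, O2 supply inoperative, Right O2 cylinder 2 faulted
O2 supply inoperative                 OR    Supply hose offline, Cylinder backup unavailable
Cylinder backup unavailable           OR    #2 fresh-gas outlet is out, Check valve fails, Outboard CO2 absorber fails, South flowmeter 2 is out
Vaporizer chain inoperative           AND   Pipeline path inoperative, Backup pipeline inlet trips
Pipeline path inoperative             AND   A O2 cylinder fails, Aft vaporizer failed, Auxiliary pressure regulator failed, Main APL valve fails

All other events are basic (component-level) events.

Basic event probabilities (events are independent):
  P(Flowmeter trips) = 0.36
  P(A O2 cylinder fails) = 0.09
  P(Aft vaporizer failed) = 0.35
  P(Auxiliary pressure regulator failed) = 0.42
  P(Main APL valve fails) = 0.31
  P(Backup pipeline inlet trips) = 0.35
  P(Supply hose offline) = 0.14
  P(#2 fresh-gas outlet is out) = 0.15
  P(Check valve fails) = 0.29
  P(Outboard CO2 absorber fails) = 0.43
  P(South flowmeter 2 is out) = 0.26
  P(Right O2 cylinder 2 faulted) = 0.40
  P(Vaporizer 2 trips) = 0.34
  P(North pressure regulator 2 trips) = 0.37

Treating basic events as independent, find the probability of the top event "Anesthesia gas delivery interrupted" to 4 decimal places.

P(Pipeline path inoperative) [AND] = 0.09 × 0.35 × 0.42 × 0.31 = 0.004101
P(Vaporizer chain inoperative) [AND] = 0.004101 × 0.35 = 0.001435
P(Cylinder backup unavailable) [OR] = 1 − (1−0.15) × (1−0.29) × (1−0.43) × (1−0.26) = 0.745444
P(O2 supply inoperative) [OR] = 1 − (1−0.14) × (1−0.745444) = 0.781082
P(Scavenge line lost) [OR] = 1 − (1−0.36) × (1−0.001435) × (1−0.781082) × (1−0.40) = 0.916056
P(Anesthesia gas delivery interrupted) [OR] = 1 − (1−0.916056) × (1−0.34) × (1−0.37) = 0.965096
Rounded to 4 decimal places: P(Anesthesia gas delivery interrupted) ≈ 0.9651.

0.9651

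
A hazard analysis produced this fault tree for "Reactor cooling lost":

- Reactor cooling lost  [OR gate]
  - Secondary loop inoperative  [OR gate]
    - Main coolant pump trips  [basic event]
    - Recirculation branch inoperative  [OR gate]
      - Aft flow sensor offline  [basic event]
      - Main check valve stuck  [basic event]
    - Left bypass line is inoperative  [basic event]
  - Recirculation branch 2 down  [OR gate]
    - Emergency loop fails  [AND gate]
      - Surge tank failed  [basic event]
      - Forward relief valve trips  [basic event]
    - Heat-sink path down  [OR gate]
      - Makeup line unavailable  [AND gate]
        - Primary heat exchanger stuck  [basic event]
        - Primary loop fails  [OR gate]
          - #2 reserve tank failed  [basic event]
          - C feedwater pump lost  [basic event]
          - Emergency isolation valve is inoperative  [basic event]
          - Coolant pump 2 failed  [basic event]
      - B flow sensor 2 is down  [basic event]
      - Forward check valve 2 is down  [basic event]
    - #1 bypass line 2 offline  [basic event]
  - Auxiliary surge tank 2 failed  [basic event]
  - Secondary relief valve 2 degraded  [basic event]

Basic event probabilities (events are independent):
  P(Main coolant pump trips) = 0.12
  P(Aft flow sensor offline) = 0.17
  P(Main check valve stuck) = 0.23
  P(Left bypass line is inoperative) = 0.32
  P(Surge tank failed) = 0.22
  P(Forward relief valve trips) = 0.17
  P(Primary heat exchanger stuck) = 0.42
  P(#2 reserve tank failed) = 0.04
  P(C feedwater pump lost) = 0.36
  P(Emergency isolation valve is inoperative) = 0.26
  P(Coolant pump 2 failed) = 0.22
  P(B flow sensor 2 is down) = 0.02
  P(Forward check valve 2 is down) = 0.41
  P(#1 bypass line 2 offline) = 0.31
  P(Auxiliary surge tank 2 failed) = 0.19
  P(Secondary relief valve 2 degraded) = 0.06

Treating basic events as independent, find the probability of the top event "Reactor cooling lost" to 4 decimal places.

0.9185

P(Recirculation branch inoperative) [OR] = 1 − (1−0.17) × (1−0.23) = 0.360900
P(Secondary loop inoperative) [OR] = 1 − (1−0.12) × (1−0.360900) × (1−0.32) = 0.617563
P(Emergency loop fails) [AND] = 0.22 × 0.17 = 0.037400
P(Primary loop fails) [OR] = 1 − (1−0.04) × (1−0.36) × (1−0.26) × (1−0.22) = 0.645368
P(Makeup line unavailable) [AND] = 0.42 × 0.645368 = 0.271055
P(Heat-sink path down) [OR] = 1 − (1−0.271055) × (1−0.02) × (1−0.41) = 0.578524
P(Recirculation branch 2 down) [OR] = 1 − (1−0.037400) × (1−0.578524) × (1−0.31) = 0.720058
P(Reactor cooling lost) [OR] = 1 − (1−0.617563) × (1−0.720058) × (1−0.19) × (1−0.06) = 0.918484
Rounded to 4 decimal places: P(Reactor cooling lost) ≈ 0.9185.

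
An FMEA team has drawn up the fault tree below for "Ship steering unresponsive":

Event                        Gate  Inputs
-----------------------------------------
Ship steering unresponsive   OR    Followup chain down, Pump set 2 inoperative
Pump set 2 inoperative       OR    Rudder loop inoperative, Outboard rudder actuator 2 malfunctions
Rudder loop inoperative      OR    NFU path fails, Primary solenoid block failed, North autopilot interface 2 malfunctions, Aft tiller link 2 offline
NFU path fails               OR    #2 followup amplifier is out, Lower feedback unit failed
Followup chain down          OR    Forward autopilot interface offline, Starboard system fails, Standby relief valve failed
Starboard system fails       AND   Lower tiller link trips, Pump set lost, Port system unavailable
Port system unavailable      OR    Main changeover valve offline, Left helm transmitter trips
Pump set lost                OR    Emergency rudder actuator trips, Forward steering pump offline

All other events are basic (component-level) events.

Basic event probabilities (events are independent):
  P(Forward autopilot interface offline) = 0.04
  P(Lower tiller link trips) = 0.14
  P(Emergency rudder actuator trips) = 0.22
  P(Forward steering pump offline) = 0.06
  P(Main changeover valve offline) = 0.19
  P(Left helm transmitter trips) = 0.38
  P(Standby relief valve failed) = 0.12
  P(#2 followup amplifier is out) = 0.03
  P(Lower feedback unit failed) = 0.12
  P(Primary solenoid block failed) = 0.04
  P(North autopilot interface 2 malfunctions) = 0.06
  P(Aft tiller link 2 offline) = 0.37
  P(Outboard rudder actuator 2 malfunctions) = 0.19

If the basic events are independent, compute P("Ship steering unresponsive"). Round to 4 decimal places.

P(Pump set lost) [OR] = 1 − (1−0.22) × (1−0.06) = 0.266800
P(Port system unavailable) [OR] = 1 − (1−0.19) × (1−0.38) = 0.497800
P(Starboard system fails) [AND] = 0.14 × 0.266800 × 0.497800 = 0.018594
P(Followup chain down) [OR] = 1 − (1−0.04) × (1−0.018594) × (1−0.12) = 0.170908
P(NFU path fails) [OR] = 1 − (1−0.03) × (1−0.12) = 0.146400
P(Rudder loop inoperative) [OR] = 1 − (1−0.146400) × (1−0.04) × (1−0.06) × (1−0.37) = 0.514718
P(Pump set 2 inoperative) [OR] = 1 − (1−0.514718) × (1−0.19) = 0.606922
P(Ship steering unresponsive) [OR] = 1 − (1−0.170908) × (1−0.606922) = 0.674102
Rounded to 4 decimal places: P(Ship steering unresponsive) ≈ 0.6741.

0.6741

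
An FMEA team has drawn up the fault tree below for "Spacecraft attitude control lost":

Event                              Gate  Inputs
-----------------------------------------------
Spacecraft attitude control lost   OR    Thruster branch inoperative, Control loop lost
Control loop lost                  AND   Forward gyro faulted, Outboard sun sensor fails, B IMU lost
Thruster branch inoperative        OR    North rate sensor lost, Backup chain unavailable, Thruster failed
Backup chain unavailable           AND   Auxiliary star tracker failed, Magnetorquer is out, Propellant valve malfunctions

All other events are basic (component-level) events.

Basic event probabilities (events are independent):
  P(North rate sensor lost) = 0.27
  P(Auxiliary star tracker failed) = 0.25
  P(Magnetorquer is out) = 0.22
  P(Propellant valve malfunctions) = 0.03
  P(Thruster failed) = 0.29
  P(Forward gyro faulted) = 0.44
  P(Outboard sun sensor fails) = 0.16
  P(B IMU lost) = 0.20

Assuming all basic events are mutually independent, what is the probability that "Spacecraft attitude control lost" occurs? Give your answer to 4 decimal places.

0.4898

P(Backup chain unavailable) [AND] = 0.25 × 0.22 × 0.03 = 0.001650
P(Thruster branch inoperative) [OR] = 1 − (1−0.27) × (1−0.001650) × (1−0.29) = 0.482555
P(Control loop lost) [AND] = 0.44 × 0.16 × 0.20 = 0.014080
P(Spacecraft attitude control lost) [OR] = 1 − (1−0.482555) × (1−0.014080) = 0.489841
Rounded to 4 decimal places: P(Spacecraft attitude control lost) ≈ 0.4898.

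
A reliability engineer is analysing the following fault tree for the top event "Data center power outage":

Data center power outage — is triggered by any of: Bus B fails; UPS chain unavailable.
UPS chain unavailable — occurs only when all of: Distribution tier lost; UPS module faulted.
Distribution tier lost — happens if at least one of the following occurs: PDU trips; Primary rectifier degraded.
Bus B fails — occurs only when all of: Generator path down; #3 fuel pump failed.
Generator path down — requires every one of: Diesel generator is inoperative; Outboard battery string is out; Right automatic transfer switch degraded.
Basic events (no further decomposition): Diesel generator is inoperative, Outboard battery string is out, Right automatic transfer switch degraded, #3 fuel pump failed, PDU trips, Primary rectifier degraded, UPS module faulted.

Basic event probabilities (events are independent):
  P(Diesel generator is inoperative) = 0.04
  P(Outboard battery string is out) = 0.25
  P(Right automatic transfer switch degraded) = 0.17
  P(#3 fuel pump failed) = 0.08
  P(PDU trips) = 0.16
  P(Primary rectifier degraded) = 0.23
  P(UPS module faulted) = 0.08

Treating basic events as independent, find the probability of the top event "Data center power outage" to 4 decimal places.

P(Generator path down) [AND] = 0.04 × 0.25 × 0.17 = 0.001700
P(Bus B fails) [AND] = 0.001700 × 0.08 = 0.000136
P(Distribution tier lost) [OR] = 1 − (1−0.16) × (1−0.23) = 0.353200
P(UPS chain unavailable) [AND] = 0.353200 × 0.08 = 0.028256
P(Data center power outage) [OR] = 1 − (1−0.000136) × (1−0.028256) = 0.028388
Rounded to 4 decimal places: P(Data center power outage) ≈ 0.0284.

0.0284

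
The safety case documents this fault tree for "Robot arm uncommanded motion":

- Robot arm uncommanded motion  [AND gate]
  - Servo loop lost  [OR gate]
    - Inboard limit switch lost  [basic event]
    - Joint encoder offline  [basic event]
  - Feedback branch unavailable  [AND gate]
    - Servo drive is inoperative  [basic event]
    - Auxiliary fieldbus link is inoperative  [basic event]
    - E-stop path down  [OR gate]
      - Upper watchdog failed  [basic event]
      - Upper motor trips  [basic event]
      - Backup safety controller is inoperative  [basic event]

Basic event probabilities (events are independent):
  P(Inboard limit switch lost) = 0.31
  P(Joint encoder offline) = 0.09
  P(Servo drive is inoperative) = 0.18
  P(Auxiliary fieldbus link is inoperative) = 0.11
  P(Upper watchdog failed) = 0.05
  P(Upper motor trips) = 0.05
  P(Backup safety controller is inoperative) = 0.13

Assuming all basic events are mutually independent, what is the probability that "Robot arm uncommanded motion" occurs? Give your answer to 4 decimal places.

P(Servo loop lost) [OR] = 1 − (1−0.31) × (1−0.09) = 0.372100
P(E-stop path down) [OR] = 1 − (1−0.05) × (1−0.05) × (1−0.13) = 0.214825
P(Feedback branch unavailable) [AND] = 0.18 × 0.11 × 0.214825 = 0.004254
P(Robot arm uncommanded motion) [AND] = 0.372100 × 0.004254 = 0.001583
Rounded to 4 decimal places: P(Robot arm uncommanded motion) ≈ 0.0016.

0.0016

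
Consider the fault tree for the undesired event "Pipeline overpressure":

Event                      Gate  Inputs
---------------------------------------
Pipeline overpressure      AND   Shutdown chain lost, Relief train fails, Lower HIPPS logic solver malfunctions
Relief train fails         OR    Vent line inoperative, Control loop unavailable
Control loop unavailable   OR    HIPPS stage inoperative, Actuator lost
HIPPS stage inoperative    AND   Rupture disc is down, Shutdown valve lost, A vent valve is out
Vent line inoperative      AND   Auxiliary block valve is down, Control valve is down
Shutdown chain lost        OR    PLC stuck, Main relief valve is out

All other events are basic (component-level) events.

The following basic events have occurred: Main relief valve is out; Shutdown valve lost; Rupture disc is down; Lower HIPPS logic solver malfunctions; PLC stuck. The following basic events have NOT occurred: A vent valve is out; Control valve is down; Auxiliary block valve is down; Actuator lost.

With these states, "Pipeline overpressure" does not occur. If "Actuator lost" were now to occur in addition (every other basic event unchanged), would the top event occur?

Counterfactual: set "Actuator lost" to occurred.
Shutdown chain lost [OR]: PLC stuck=occurs, Main relief valve is out=occurs → at least one input occurs → occurs.
Vent line inoperative [AND]: Auxiliary block valve is down=not, Control valve is down=not → not all inputs occur → does not occur.
HIPPS stage inoperative [AND]: Rupture disc is down=occurs, Shutdown valve lost=occurs, A vent valve is out=not → not all inputs occur → does not occur.
Control loop unavailable [OR]: HIPPS stage inoperative=not, Actuator lost=occurs → at least one input occurs → occurs.
Relief train fails [OR]: Vent line inoperative=not, Control loop unavailable=occurs → at least one input occurs → occurs.
Pipeline overpressure [AND]: Shutdown chain lost=occurs, Relief train fails=occurs, Lower HIPPS logic solver malfunctions=occurs → all inputs occur → occurs.

Yes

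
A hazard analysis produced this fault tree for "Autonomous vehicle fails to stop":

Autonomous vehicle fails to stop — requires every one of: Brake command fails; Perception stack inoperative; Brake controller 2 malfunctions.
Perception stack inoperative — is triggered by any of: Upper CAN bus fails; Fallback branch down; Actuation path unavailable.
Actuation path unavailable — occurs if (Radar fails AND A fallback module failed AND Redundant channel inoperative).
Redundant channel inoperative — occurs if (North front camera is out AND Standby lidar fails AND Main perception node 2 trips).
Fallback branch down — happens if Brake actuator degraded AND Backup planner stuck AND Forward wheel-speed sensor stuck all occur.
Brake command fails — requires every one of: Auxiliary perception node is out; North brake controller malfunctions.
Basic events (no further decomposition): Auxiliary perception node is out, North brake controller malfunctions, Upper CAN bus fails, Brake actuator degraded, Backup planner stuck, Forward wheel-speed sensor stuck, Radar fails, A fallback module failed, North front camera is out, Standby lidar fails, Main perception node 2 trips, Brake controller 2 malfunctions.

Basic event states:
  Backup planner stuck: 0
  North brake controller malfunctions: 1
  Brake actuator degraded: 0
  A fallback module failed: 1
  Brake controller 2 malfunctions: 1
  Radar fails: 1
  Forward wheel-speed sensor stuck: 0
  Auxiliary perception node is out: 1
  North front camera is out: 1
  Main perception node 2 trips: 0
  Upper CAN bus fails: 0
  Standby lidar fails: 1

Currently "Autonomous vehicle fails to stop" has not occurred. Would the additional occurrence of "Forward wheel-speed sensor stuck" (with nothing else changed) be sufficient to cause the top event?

No

Counterfactual: set "Forward wheel-speed sensor stuck" to occurred.
Brake command fails [AND]: Auxiliary perception node is out=occurs, North brake controller malfunctions=occurs → all inputs occur → occurs.
Fallback branch down [AND]: Brake actuator degraded=not, Backup planner stuck=not, Forward wheel-speed sensor stuck=occurs → not all inputs occur → does not occur.
Redundant channel inoperative [AND]: North front camera is out=occurs, Standby lidar fails=occurs, Main perception node 2 trips=not → not all inputs occur → does not occur.
Actuation path unavailable [AND]: Radar fails=occurs, A fallback module failed=occurs, Redundant channel inoperative=not → not all inputs occur → does not occur.
Perception stack inoperative [OR]: Upper CAN bus fails=not, Fallback branch down=not, Actuation path unavailable=not → no input occurs → does not occur.
Autonomous vehicle fails to stop [AND]: Brake command fails=occurs, Perception stack inoperative=not, Brake controller 2 malfunctions=occurs → not all inputs occur → does not occur.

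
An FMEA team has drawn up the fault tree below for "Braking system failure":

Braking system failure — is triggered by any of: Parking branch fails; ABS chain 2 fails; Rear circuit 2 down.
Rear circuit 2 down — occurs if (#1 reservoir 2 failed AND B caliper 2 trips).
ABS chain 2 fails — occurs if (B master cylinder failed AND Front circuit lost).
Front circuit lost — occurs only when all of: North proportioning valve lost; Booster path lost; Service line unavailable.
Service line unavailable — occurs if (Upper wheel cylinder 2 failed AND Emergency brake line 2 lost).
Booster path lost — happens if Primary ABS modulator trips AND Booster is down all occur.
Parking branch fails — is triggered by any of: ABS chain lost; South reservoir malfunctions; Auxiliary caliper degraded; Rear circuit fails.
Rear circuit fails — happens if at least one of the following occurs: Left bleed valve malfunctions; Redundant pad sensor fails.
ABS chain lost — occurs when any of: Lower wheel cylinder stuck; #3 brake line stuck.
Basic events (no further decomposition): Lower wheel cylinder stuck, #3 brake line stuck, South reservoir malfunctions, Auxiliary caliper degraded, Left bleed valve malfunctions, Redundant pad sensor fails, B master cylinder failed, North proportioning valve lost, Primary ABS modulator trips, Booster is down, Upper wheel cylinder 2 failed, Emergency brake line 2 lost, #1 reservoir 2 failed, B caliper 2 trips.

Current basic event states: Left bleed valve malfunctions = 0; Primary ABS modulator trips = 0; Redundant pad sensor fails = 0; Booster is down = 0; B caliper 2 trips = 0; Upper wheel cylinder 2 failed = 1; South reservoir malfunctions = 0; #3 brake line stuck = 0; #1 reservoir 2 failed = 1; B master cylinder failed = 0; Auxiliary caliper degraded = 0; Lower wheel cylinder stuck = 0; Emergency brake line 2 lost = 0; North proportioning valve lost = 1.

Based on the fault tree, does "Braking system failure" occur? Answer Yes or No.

No

ABS chain lost [OR]: Lower wheel cylinder stuck=not, #3 brake line stuck=not → no input occurs → does not occur.
Rear circuit fails [OR]: Left bleed valve malfunctions=not, Redundant pad sensor fails=not → no input occurs → does not occur.
Parking branch fails [OR]: ABS chain lost=not, South reservoir malfunctions=not, Auxiliary caliper degraded=not, Rear circuit fails=not → no input occurs → does not occur.
Booster path lost [AND]: Primary ABS modulator trips=not, Booster is down=not → not all inputs occur → does not occur.
Service line unavailable [AND]: Upper wheel cylinder 2 failed=occurs, Emergency brake line 2 lost=not → not all inputs occur → does not occur.
Front circuit lost [AND]: North proportioning valve lost=occurs, Booster path lost=not, Service line unavailable=not → not all inputs occur → does not occur.
ABS chain 2 fails [AND]: B master cylinder failed=not, Front circuit lost=not → not all inputs occur → does not occur.
Rear circuit 2 down [AND]: #1 reservoir 2 failed=occurs, B caliper 2 trips=not → not all inputs occur → does not occur.
Braking system failure [OR]: Parking branch fails=not, ABS chain 2 fails=not, Rear circuit 2 down=not → no input occurs → does not occur.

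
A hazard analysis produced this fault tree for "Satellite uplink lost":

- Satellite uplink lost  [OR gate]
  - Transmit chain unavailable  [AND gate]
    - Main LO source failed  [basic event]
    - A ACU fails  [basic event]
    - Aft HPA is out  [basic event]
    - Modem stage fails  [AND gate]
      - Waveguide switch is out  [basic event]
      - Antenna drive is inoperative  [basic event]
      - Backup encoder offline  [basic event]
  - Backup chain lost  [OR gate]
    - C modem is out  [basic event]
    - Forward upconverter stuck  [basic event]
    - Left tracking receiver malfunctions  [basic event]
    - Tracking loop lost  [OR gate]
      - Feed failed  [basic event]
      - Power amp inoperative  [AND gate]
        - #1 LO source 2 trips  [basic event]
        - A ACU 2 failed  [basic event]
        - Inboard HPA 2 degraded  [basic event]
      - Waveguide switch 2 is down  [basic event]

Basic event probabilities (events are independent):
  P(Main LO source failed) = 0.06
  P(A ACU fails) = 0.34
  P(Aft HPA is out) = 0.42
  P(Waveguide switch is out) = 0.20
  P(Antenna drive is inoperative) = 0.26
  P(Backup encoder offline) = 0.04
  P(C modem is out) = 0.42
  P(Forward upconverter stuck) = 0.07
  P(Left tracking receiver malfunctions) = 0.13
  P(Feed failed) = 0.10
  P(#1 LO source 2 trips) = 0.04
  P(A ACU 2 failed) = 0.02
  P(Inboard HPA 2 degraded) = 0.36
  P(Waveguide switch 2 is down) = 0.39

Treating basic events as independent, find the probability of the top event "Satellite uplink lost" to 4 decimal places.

0.7424

P(Modem stage fails) [AND] = 0.20 × 0.26 × 0.04 = 0.002080
P(Transmit chain unavailable) [AND] = 0.06 × 0.34 × 0.42 × 0.002080 = 0.000018
P(Power amp inoperative) [AND] = 0.04 × 0.02 × 0.36 = 0.000288
P(Tracking loop lost) [OR] = 1 − (1−0.10) × (1−0.000288) × (1−0.39) = 0.451158
P(Backup chain lost) [OR] = 1 − (1−0.42) × (1−0.07) × (1−0.13) × (1−0.451158) = 0.742441
P(Satellite uplink lost) [OR] = 1 − (1−0.000018) × (1−0.742441) = 0.742446
Rounded to 4 decimal places: P(Satellite uplink lost) ≈ 0.7424.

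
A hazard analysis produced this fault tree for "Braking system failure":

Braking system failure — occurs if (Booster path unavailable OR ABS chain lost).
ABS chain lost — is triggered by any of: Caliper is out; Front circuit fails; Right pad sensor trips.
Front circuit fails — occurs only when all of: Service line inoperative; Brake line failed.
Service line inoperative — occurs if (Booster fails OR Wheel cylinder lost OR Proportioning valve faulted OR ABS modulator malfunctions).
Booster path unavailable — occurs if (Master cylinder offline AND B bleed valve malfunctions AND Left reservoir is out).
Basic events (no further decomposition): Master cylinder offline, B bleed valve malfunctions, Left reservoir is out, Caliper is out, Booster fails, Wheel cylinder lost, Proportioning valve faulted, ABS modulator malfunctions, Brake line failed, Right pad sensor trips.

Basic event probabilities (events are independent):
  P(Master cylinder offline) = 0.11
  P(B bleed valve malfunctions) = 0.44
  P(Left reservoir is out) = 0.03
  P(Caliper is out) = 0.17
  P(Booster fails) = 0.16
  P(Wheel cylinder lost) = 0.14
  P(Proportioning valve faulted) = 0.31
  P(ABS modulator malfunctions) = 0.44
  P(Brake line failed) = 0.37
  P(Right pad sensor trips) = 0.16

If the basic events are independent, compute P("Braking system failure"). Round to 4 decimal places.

P(Booster path unavailable) [AND] = 0.11 × 0.44 × 0.03 = 0.001452
P(Service line inoperative) [OR] = 1 − (1−0.16) × (1−0.14) × (1−0.31) × (1−0.44) = 0.720865
P(Front circuit fails) [AND] = 0.720865 × 0.37 = 0.266720
P(ABS chain lost) [OR] = 1 − (1−0.17) × (1−0.266720) × (1−0.16) = 0.488757
P(Braking system failure) [OR] = 1 − (1−0.001452) × (1−0.488757) = 0.489499
Rounded to 4 decimal places: P(Braking system failure) ≈ 0.4895.

0.4895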